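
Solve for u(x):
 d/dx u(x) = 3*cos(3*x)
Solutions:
 u(x) = C1 + sin(3*x)


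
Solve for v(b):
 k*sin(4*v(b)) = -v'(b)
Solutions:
 v(b) = -acos((-C1 - exp(8*b*k))/(C1 - exp(8*b*k)))/4 + pi/2
 v(b) = acos((-C1 - exp(8*b*k))/(C1 - exp(8*b*k)))/4


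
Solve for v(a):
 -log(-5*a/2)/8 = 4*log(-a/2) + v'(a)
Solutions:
 v(a) = C1 - 33*a*log(-a)/8 + a*(-log(5) + 33*log(2) + 33)/8


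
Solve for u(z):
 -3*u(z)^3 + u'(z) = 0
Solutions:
 u(z) = -sqrt(2)*sqrt(-1/(C1 + 3*z))/2
 u(z) = sqrt(2)*sqrt(-1/(C1 + 3*z))/2


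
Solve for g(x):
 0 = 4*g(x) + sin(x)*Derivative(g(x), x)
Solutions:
 g(x) = C1*(cos(x)^2 + 2*cos(x) + 1)/(cos(x)^2 - 2*cos(x) + 1)


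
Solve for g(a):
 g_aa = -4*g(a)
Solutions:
 g(a) = C1*sin(2*a) + C2*cos(2*a)


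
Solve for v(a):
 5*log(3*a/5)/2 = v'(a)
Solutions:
 v(a) = C1 + 5*a*log(a)/2 - 5*a*log(5)/2 - 5*a/2 + 5*a*log(3)/2


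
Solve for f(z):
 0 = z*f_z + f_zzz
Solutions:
 f(z) = C1 + Integral(C2*airyai(-z) + C3*airybi(-z), z)


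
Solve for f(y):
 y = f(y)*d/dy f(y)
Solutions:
 f(y) = -sqrt(C1 + y^2)
 f(y) = sqrt(C1 + y^2)


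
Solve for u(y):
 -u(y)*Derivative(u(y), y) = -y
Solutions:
 u(y) = -sqrt(C1 + y^2)
 u(y) = sqrt(C1 + y^2)


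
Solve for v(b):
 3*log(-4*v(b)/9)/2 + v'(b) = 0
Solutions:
 2*Integral(1/(log(-_y) - 2*log(3) + 2*log(2)), (_y, v(b)))/3 = C1 - b


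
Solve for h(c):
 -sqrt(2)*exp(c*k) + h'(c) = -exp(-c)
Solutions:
 h(c) = C1 + exp(-c) + sqrt(2)*exp(c*k)/k


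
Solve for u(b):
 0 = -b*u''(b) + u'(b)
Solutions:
 u(b) = C1 + C2*b^2


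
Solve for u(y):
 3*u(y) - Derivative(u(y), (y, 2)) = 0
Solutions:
 u(y) = C1*exp(-sqrt(3)*y) + C2*exp(sqrt(3)*y)


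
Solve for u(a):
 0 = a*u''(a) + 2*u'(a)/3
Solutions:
 u(a) = C1 + C2*a^(1/3)


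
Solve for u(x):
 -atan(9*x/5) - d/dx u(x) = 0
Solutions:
 u(x) = C1 - x*atan(9*x/5) + 5*log(81*x^2 + 25)/18


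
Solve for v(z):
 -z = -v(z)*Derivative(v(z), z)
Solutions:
 v(z) = -sqrt(C1 + z^2)
 v(z) = sqrt(C1 + z^2)


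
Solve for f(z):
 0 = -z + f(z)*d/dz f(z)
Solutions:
 f(z) = -sqrt(C1 + z^2)
 f(z) = sqrt(C1 + z^2)


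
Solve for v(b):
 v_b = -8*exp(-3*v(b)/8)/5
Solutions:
 v(b) = 8*log(C1 - 3*b/5)/3
 v(b) = 8*log(5^(2/3)*(-3^(1/3) - 3^(5/6)*I)*(C1 - 8*b)^(1/3)/20)
 v(b) = 8*log(5^(2/3)*(-3^(1/3) + 3^(5/6)*I)*(C1 - 8*b)^(1/3)/20)


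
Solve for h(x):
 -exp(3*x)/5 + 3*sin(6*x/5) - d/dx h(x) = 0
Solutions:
 h(x) = C1 - exp(3*x)/15 - 5*cos(6*x/5)/2


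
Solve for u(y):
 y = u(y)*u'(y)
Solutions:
 u(y) = -sqrt(C1 + y^2)
 u(y) = sqrt(C1 + y^2)


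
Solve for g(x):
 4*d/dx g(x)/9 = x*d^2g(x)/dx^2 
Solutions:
 g(x) = C1 + C2*x^(13/9)


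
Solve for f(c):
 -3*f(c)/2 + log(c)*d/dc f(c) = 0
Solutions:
 f(c) = C1*exp(3*li(c)/2)


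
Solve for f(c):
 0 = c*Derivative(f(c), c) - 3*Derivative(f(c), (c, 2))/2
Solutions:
 f(c) = C1 + C2*erfi(sqrt(3)*c/3)


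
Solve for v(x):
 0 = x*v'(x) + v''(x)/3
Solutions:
 v(x) = C1 + C2*erf(sqrt(6)*x/2)


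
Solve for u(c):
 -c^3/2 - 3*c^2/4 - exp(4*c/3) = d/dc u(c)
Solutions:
 u(c) = C1 - c^4/8 - c^3/4 - 3*exp(4*c/3)/4


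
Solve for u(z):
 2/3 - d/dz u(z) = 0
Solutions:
 u(z) = C1 + 2*z/3


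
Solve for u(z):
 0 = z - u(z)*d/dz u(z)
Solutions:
 u(z) = -sqrt(C1 + z^2)
 u(z) = sqrt(C1 + z^2)


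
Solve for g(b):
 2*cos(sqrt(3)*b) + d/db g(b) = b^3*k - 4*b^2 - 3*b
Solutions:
 g(b) = C1 + b^4*k/4 - 4*b^3/3 - 3*b^2/2 - 2*sqrt(3)*sin(sqrt(3)*b)/3


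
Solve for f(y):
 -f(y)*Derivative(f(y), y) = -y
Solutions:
 f(y) = -sqrt(C1 + y^2)
 f(y) = sqrt(C1 + y^2)


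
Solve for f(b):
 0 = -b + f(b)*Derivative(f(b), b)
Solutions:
 f(b) = -sqrt(C1 + b^2)
 f(b) = sqrt(C1 + b^2)


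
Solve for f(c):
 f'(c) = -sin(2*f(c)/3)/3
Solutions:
 c/3 + 3*log(cos(2*f(c)/3) - 1)/4 - 3*log(cos(2*f(c)/3) + 1)/4 = C1


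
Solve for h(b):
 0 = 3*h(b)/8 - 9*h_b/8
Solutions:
 h(b) = C1*exp(b/3)


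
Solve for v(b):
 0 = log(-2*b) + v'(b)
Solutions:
 v(b) = C1 - b*log(-b) + b*(1 - log(2))


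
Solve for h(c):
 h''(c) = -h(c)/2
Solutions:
 h(c) = C1*sin(sqrt(2)*c/2) + C2*cos(sqrt(2)*c/2)


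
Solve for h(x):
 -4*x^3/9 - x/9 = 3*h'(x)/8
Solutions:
 h(x) = C1 - 8*x^4/27 - 4*x^2/27


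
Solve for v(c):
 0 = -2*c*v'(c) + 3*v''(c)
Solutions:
 v(c) = C1 + C2*erfi(sqrt(3)*c/3)


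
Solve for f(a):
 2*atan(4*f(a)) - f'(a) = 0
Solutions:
 Integral(1/atan(4*_y), (_y, f(a))) = C1 + 2*a


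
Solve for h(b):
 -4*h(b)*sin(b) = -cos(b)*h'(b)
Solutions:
 h(b) = C1/cos(b)^4


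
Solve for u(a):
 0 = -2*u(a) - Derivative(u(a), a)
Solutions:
 u(a) = C1*exp(-2*a)


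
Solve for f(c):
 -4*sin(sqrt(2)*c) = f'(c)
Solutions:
 f(c) = C1 + 2*sqrt(2)*cos(sqrt(2)*c)


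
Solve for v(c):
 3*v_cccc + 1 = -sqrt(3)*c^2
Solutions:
 v(c) = C1 + C2*c + C3*c^2 + C4*c^3 - sqrt(3)*c^6/1080 - c^4/72


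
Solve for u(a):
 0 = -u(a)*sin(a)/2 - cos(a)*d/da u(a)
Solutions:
 u(a) = C1*sqrt(cos(a))


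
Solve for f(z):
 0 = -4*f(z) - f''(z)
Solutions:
 f(z) = C1*sin(2*z) + C2*cos(2*z)


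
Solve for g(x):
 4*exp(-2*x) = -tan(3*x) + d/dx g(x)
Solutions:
 g(x) = C1 + log(tan(3*x)^2 + 1)/6 - 2*exp(-2*x)


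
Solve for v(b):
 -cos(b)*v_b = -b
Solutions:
 v(b) = C1 + Integral(b/cos(b), b)


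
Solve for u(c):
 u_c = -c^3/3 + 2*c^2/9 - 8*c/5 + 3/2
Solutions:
 u(c) = C1 - c^4/12 + 2*c^3/27 - 4*c^2/5 + 3*c/2


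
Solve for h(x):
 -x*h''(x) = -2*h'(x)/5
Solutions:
 h(x) = C1 + C2*x^(7/5)


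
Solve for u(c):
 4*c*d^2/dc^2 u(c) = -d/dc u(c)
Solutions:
 u(c) = C1 + C2*c^(3/4)


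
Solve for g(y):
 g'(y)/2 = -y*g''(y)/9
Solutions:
 g(y) = C1 + C2/y^(7/2)


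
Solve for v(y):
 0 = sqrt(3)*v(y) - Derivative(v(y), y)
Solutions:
 v(y) = C1*exp(sqrt(3)*y)


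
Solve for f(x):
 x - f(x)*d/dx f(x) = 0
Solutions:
 f(x) = -sqrt(C1 + x^2)
 f(x) = sqrt(C1 + x^2)


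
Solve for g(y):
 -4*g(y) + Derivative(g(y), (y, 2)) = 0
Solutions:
 g(y) = C1*exp(-2*y) + C2*exp(2*y)


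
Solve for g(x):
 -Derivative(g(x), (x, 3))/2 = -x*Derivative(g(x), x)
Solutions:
 g(x) = C1 + Integral(C2*airyai(2^(1/3)*x) + C3*airybi(2^(1/3)*x), x)


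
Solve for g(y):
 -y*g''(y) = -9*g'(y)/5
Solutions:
 g(y) = C1 + C2*y^(14/5)


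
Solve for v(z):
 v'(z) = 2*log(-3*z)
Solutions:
 v(z) = C1 + 2*z*log(-z) + 2*z*(-1 + log(3))


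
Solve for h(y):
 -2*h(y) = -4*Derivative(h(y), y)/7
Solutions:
 h(y) = C1*exp(7*y/2)


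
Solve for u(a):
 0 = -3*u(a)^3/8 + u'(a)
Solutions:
 u(a) = -2*sqrt(-1/(C1 + 3*a))
 u(a) = 2*sqrt(-1/(C1 + 3*a))


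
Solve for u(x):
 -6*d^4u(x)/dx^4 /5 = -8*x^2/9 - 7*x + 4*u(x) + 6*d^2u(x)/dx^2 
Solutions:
 u(x) = C1*sin(sqrt(6)*x*sqrt(15 - sqrt(105))/6) + C2*sin(sqrt(6)*x*sqrt(sqrt(105) + 15)/6) + C3*cos(sqrt(6)*x*sqrt(15 - sqrt(105))/6) + C4*cos(sqrt(6)*x*sqrt(sqrt(105) + 15)/6) + 2*x^2/9 + 7*x/4 - 2/3


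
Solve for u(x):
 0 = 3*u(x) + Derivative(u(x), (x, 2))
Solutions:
 u(x) = C1*sin(sqrt(3)*x) + C2*cos(sqrt(3)*x)


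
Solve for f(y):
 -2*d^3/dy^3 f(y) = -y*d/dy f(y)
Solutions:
 f(y) = C1 + Integral(C2*airyai(2^(2/3)*y/2) + C3*airybi(2^(2/3)*y/2), y)


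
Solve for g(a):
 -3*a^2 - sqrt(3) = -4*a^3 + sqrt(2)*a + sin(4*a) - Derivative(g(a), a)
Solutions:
 g(a) = C1 - a^4 + a^3 + sqrt(2)*a^2/2 + sqrt(3)*a - cos(4*a)/4


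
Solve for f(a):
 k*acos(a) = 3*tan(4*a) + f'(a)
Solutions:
 f(a) = C1 + k*(a*acos(a) - sqrt(1 - a^2)) + 3*log(cos(4*a))/4


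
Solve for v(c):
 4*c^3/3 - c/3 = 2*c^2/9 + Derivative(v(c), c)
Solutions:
 v(c) = C1 + c^4/3 - 2*c^3/27 - c^2/6


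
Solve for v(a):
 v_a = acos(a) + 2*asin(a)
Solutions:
 v(a) = C1 + a*acos(a) + 2*a*asin(a) + sqrt(1 - a^2)


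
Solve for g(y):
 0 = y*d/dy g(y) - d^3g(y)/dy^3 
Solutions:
 g(y) = C1 + Integral(C2*airyai(y) + C3*airybi(y), y)


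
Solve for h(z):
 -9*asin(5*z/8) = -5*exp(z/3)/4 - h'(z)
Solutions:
 h(z) = C1 + 9*z*asin(5*z/8) + 9*sqrt(64 - 25*z^2)/5 - 15*exp(z/3)/4


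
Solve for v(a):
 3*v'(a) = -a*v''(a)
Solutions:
 v(a) = C1 + C2/a^2


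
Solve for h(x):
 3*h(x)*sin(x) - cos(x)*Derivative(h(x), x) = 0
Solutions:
 h(x) = C1/cos(x)^3


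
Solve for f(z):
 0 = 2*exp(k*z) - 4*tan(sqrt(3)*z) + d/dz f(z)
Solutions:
 f(z) = C1 - 2*Piecewise((exp(k*z)/k, Ne(k, 0)), (z, True)) - 4*sqrt(3)*log(cos(sqrt(3)*z))/3


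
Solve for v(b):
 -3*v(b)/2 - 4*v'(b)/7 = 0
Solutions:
 v(b) = C1*exp(-21*b/8)


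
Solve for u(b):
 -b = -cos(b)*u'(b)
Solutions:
 u(b) = C1 + Integral(b/cos(b), b)


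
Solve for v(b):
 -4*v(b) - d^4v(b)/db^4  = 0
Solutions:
 v(b) = (C1*sin(b) + C2*cos(b))*exp(-b) + (C3*sin(b) + C4*cos(b))*exp(b)


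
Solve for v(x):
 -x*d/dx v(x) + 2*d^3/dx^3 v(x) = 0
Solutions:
 v(x) = C1 + Integral(C2*airyai(2^(2/3)*x/2) + C3*airybi(2^(2/3)*x/2), x)


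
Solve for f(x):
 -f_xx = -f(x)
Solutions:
 f(x) = C1*exp(-x) + C2*exp(x)


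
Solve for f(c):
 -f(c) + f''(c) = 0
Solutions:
 f(c) = C1*exp(-c) + C2*exp(c)


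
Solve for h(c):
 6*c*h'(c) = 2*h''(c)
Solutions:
 h(c) = C1 + C2*erfi(sqrt(6)*c/2)


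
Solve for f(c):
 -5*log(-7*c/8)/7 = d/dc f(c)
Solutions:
 f(c) = C1 - 5*c*log(-c)/7 + 5*c*(-log(7) + 1 + 3*log(2))/7


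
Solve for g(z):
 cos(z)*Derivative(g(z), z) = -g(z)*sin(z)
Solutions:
 g(z) = C1*cos(z)


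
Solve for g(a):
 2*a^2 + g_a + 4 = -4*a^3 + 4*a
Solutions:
 g(a) = C1 - a^4 - 2*a^3/3 + 2*a^2 - 4*a


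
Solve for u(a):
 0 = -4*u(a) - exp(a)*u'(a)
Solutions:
 u(a) = C1*exp(4*exp(-a))


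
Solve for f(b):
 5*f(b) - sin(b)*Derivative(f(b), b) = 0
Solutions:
 f(b) = C1*sqrt(cos(b) - 1)*(cos(b)^2 - 2*cos(b) + 1)/(sqrt(cos(b) + 1)*(cos(b)^2 + 2*cos(b) + 1))


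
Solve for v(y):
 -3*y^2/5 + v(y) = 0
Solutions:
 v(y) = 3*y^2/5


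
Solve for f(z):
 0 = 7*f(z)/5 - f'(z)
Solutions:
 f(z) = C1*exp(7*z/5)


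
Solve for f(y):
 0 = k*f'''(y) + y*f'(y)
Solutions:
 f(y) = C1 + Integral(C2*airyai(y*(-1/k)^(1/3)) + C3*airybi(y*(-1/k)^(1/3)), y)


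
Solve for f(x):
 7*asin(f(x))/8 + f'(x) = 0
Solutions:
 Integral(1/asin(_y), (_y, f(x))) = C1 - 7*x/8


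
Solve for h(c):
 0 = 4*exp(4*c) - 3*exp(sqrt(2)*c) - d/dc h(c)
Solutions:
 h(c) = C1 + exp(4*c) - 3*sqrt(2)*exp(sqrt(2)*c)/2


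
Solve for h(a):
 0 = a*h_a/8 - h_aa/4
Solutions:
 h(a) = C1 + C2*erfi(a/2)


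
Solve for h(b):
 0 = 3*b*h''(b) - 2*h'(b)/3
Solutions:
 h(b) = C1 + C2*b^(11/9)


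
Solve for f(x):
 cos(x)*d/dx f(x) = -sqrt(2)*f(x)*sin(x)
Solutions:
 f(x) = C1*cos(x)^(sqrt(2))


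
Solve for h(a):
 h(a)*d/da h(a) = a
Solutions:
 h(a) = -sqrt(C1 + a^2)
 h(a) = sqrt(C1 + a^2)


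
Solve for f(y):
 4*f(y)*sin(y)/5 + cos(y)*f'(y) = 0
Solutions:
 f(y) = C1*cos(y)^(4/5)


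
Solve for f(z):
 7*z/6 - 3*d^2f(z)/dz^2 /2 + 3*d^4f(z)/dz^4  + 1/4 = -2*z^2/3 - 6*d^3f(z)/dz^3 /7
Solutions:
 f(z) = C1 + C2*z + C3*exp(z*(-2 + sqrt(102))/14) + C4*exp(-z*(2 + sqrt(102))/14) + z^4/27 + 3*z^3/14 + 2363*z^2/1764


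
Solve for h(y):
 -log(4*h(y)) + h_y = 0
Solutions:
 -Integral(1/(log(_y) + 2*log(2)), (_y, h(y))) = C1 - y


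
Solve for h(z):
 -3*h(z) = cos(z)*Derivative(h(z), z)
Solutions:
 h(z) = C1*(sin(z) - 1)^(3/2)/(sin(z) + 1)^(3/2)


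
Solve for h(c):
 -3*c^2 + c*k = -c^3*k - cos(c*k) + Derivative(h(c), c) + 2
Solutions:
 h(c) = C1 + c^4*k/4 - c^3 + c^2*k/2 - 2*c + sin(c*k)/k


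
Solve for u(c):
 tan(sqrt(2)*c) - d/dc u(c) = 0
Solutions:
 u(c) = C1 - sqrt(2)*log(cos(sqrt(2)*c))/2


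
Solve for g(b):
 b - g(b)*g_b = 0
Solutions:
 g(b) = -sqrt(C1 + b^2)
 g(b) = sqrt(C1 + b^2)


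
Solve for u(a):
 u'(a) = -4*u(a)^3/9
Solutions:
 u(a) = -3*sqrt(2)*sqrt(-1/(C1 - 4*a))/2
 u(a) = 3*sqrt(2)*sqrt(-1/(C1 - 4*a))/2


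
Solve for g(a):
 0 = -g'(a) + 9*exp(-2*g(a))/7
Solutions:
 g(a) = log(-sqrt(C1 + 126*a)) - log(7)
 g(a) = log(C1 + 126*a)/2 - log(7)


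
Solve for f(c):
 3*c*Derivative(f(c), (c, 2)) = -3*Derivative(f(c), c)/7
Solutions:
 f(c) = C1 + C2*c^(6/7)


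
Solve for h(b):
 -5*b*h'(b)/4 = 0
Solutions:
 h(b) = C1


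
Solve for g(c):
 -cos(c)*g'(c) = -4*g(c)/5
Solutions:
 g(c) = C1*(sin(c) + 1)^(2/5)/(sin(c) - 1)^(2/5)


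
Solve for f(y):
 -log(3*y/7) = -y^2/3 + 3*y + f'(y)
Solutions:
 f(y) = C1 + y^3/9 - 3*y^2/2 - y*log(y) + y*log(7/3) + y


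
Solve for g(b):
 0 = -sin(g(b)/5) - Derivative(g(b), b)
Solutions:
 b + 5*log(cos(g(b)/5) - 1)/2 - 5*log(cos(g(b)/5) + 1)/2 = C1


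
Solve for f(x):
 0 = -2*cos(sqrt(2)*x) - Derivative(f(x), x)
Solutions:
 f(x) = C1 - sqrt(2)*sin(sqrt(2)*x)


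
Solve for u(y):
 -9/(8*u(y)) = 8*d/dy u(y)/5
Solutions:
 u(y) = -sqrt(C1 - 90*y)/8
 u(y) = sqrt(C1 - 90*y)/8


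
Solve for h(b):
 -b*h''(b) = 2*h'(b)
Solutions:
 h(b) = C1 + C2/b


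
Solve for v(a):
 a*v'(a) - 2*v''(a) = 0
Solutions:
 v(a) = C1 + C2*erfi(a/2)


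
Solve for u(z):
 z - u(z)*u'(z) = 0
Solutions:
 u(z) = -sqrt(C1 + z^2)
 u(z) = sqrt(C1 + z^2)


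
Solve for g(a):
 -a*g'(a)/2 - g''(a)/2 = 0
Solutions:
 g(a) = C1 + C2*erf(sqrt(2)*a/2)


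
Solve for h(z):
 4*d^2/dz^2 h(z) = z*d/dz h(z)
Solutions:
 h(z) = C1 + C2*erfi(sqrt(2)*z/4)


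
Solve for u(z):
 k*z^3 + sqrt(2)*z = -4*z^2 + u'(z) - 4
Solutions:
 u(z) = C1 + k*z^4/4 + 4*z^3/3 + sqrt(2)*z^2/2 + 4*z


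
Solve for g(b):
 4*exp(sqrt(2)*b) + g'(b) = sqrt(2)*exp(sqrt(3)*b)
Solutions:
 g(b) = C1 - 2*sqrt(2)*exp(sqrt(2)*b) + sqrt(6)*exp(sqrt(3)*b)/3


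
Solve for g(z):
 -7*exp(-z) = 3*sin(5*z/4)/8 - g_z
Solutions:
 g(z) = C1 - 3*cos(5*z/4)/10 - 7*exp(-z)


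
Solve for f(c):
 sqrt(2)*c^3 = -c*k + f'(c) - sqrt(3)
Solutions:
 f(c) = C1 + sqrt(2)*c^4/4 + c^2*k/2 + sqrt(3)*c


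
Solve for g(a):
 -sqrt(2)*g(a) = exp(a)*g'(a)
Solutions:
 g(a) = C1*exp(sqrt(2)*exp(-a))


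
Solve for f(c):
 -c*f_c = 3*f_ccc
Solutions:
 f(c) = C1 + Integral(C2*airyai(-3^(2/3)*c/3) + C3*airybi(-3^(2/3)*c/3), c)


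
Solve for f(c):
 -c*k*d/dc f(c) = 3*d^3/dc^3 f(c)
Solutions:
 f(c) = C1 + Integral(C2*airyai(3^(2/3)*c*(-k)^(1/3)/3) + C3*airybi(3^(2/3)*c*(-k)^(1/3)/3), c)


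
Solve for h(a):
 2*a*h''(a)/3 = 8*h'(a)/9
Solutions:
 h(a) = C1 + C2*a^(7/3)


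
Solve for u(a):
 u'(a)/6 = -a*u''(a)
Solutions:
 u(a) = C1 + C2*a^(5/6)


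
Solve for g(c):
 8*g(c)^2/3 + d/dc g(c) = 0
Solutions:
 g(c) = 3/(C1 + 8*c)


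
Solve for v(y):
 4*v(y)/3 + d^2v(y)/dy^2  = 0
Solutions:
 v(y) = C1*sin(2*sqrt(3)*y/3) + C2*cos(2*sqrt(3)*y/3)


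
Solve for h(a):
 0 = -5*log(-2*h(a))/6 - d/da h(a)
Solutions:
 6*Integral(1/(log(-_y) + log(2)), (_y, h(a)))/5 = C1 - a


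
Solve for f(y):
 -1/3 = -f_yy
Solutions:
 f(y) = C1 + C2*y + y^2/6


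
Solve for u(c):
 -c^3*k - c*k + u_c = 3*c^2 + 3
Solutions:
 u(c) = C1 + c^4*k/4 + c^3 + c^2*k/2 + 3*c


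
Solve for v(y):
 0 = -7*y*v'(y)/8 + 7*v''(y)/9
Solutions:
 v(y) = C1 + C2*erfi(3*y/4)


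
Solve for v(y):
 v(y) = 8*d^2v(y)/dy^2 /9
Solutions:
 v(y) = C1*exp(-3*sqrt(2)*y/4) + C2*exp(3*sqrt(2)*y/4)


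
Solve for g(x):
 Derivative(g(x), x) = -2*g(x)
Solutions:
 g(x) = C1*exp(-2*x)


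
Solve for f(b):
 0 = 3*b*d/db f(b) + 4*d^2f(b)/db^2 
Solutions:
 f(b) = C1 + C2*erf(sqrt(6)*b/4)


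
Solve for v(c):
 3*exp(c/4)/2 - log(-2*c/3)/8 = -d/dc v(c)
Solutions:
 v(c) = C1 + c*log(-c)/8 + c*(-log(3) - 1 + log(2))/8 - 6*exp(c/4)


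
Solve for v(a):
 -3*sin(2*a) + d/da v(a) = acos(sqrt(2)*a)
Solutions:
 v(a) = C1 + a*acos(sqrt(2)*a) - sqrt(2)*sqrt(1 - 2*a^2)/2 - 3*cos(2*a)/2


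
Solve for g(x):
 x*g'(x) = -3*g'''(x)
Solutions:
 g(x) = C1 + Integral(C2*airyai(-3^(2/3)*x/3) + C3*airybi(-3^(2/3)*x/3), x)


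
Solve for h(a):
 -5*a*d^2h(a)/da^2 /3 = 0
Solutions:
 h(a) = C1 + C2*a


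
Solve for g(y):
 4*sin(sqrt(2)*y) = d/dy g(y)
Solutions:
 g(y) = C1 - 2*sqrt(2)*cos(sqrt(2)*y)


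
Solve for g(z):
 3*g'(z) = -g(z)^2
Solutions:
 g(z) = 3/(C1 + z)


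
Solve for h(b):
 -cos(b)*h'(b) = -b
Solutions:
 h(b) = C1 + Integral(b/cos(b), b)


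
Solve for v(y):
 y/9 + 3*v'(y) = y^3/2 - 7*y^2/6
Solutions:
 v(y) = C1 + y^4/24 - 7*y^3/54 - y^2/54


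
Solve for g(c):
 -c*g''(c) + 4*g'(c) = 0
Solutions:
 g(c) = C1 + C2*c^5


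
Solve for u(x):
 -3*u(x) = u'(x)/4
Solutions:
 u(x) = C1*exp(-12*x)


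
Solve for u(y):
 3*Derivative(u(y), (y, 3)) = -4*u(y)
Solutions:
 u(y) = C3*exp(-6^(2/3)*y/3) + (C1*sin(2^(2/3)*3^(1/6)*y/2) + C2*cos(2^(2/3)*3^(1/6)*y/2))*exp(6^(2/3)*y/6)


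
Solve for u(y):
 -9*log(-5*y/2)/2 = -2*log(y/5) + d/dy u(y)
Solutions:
 u(y) = C1 - 5*y*log(y)/2 + y*(-7*log(5) + log(10)/2 + 5/2 + 4*log(2) - 9*I*pi/2)


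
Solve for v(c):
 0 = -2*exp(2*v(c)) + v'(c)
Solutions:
 v(c) = log(-sqrt(-1/(C1 + 2*c))) - log(2)/2
 v(c) = log(-1/(C1 + 2*c))/2 - log(2)/2


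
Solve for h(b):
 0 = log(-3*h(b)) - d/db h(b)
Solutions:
 -Integral(1/(log(-_y) + log(3)), (_y, h(b))) = C1 - b


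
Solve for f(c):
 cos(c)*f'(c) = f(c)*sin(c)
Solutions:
 f(c) = C1/cos(c)


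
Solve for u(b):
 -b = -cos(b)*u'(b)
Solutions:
 u(b) = C1 + Integral(b/cos(b), b)


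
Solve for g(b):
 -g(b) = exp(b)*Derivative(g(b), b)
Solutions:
 g(b) = C1*exp(exp(-b))


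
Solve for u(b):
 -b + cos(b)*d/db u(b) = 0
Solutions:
 u(b) = C1 + Integral(b/cos(b), b)


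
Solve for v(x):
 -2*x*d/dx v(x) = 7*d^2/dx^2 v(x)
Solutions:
 v(x) = C1 + C2*erf(sqrt(7)*x/7)


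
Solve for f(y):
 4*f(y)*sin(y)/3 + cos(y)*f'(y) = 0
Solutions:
 f(y) = C1*cos(y)^(4/3)


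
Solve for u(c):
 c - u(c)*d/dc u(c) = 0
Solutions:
 u(c) = -sqrt(C1 + c^2)
 u(c) = sqrt(C1 + c^2)


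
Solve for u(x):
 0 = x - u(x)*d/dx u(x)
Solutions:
 u(x) = -sqrt(C1 + x^2)
 u(x) = sqrt(C1 + x^2)


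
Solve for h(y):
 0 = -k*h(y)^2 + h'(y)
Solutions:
 h(y) = -1/(C1 + k*y)


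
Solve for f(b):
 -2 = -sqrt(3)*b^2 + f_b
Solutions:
 f(b) = C1 + sqrt(3)*b^3/3 - 2*b


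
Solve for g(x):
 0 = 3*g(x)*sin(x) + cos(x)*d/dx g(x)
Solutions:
 g(x) = C1*cos(x)^3


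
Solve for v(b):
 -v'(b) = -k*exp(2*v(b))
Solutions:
 v(b) = log(-sqrt(-1/(C1 + b*k))) - log(2)/2
 v(b) = log(-1/(C1 + b*k))/2 - log(2)/2


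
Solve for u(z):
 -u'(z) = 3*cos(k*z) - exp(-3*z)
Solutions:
 u(z) = C1 - exp(-3*z)/3 - 3*sin(k*z)/k


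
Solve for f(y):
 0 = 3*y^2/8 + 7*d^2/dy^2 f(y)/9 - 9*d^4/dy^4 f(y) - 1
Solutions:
 f(y) = C1 + C2*y + C3*exp(-sqrt(7)*y/9) + C4*exp(sqrt(7)*y/9) - 9*y^4/224 - 1935*y^2/392


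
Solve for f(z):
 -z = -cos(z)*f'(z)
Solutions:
 f(z) = C1 + Integral(z/cos(z), z)


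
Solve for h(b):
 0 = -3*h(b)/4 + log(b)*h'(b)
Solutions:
 h(b) = C1*exp(3*li(b)/4)


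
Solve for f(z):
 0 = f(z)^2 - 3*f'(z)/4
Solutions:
 f(z) = -3/(C1 + 4*z)


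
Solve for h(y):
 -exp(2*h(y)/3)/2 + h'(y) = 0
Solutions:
 h(y) = 3*log(-sqrt(-1/(C1 + y))) + 3*log(3)/2
 h(y) = 3*log(-1/(C1 + y))/2 + 3*log(3)/2


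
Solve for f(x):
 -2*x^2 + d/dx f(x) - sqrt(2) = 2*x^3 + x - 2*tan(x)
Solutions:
 f(x) = C1 + x^4/2 + 2*x^3/3 + x^2/2 + sqrt(2)*x + 2*log(cos(x))


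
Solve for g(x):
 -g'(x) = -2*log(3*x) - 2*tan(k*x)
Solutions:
 g(x) = C1 + 2*x*log(x) - 2*x + 2*x*log(3) + 2*Piecewise((-log(cos(k*x))/k, Ne(k, 0)), (0, True))


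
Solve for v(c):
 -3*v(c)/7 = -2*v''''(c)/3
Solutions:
 v(c) = C1*exp(-14^(3/4)*sqrt(3)*c/14) + C2*exp(14^(3/4)*sqrt(3)*c/14) + C3*sin(14^(3/4)*sqrt(3)*c/14) + C4*cos(14^(3/4)*sqrt(3)*c/14)


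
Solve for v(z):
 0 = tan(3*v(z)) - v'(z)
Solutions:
 v(z) = -asin(C1*exp(3*z))/3 + pi/3
 v(z) = asin(C1*exp(3*z))/3


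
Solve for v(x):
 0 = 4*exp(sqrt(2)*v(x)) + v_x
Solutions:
 v(x) = sqrt(2)*(2*log(1/(C1 + 4*x)) - log(2))/4


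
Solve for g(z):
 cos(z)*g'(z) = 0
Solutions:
 g(z) = C1


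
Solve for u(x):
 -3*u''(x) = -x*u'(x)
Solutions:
 u(x) = C1 + C2*erfi(sqrt(6)*x/6)


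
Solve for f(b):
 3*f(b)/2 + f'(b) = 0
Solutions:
 f(b) = C1*exp(-3*b/2)


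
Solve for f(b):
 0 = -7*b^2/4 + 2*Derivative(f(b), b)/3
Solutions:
 f(b) = C1 + 7*b^3/8


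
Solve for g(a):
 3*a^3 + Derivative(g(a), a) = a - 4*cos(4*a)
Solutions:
 g(a) = C1 - 3*a^4/4 + a^2/2 - sin(4*a)


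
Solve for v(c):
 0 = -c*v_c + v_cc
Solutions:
 v(c) = C1 + C2*erfi(sqrt(2)*c/2)


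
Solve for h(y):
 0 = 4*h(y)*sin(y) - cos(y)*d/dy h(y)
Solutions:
 h(y) = C1/cos(y)^4


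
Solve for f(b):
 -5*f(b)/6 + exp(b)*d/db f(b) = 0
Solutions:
 f(b) = C1*exp(-5*exp(-b)/6)


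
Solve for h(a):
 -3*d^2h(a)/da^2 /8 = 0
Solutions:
 h(a) = C1 + C2*a


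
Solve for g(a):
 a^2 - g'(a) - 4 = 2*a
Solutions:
 g(a) = C1 + a^3/3 - a^2 - 4*a


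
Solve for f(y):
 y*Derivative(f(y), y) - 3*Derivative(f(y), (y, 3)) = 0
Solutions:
 f(y) = C1 + Integral(C2*airyai(3^(2/3)*y/3) + C3*airybi(3^(2/3)*y/3), y)


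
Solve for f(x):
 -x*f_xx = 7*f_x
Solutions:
 f(x) = C1 + C2/x^6


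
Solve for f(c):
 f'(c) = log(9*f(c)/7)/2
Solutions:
 -2*Integral(1/(log(_y) - log(7) + 2*log(3)), (_y, f(c))) = C1 - c


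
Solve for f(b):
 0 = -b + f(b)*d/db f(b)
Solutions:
 f(b) = -sqrt(C1 + b^2)
 f(b) = sqrt(C1 + b^2)


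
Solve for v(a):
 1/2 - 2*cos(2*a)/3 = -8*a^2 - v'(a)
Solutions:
 v(a) = C1 - 8*a^3/3 - a/2 + 2*sin(a)*cos(a)/3


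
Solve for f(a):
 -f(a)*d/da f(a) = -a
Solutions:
 f(a) = -sqrt(C1 + a^2)
 f(a) = sqrt(C1 + a^2)


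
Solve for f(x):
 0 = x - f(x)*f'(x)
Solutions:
 f(x) = -sqrt(C1 + x^2)
 f(x) = sqrt(C1 + x^2)


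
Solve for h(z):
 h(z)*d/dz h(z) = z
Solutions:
 h(z) = -sqrt(C1 + z^2)
 h(z) = sqrt(C1 + z^2)


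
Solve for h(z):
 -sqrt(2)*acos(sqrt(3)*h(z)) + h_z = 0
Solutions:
 Integral(1/acos(sqrt(3)*_y), (_y, h(z))) = C1 + sqrt(2)*z


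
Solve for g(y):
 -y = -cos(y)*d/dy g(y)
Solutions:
 g(y) = C1 + Integral(y/cos(y), y)


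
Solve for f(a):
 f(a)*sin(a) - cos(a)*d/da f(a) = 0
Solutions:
 f(a) = C1/cos(a)


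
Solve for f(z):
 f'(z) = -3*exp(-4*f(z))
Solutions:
 f(z) = log(-I*(C1 - 12*z)^(1/4))
 f(z) = log(I*(C1 - 12*z)^(1/4))
 f(z) = log(-(C1 - 12*z)^(1/4))
 f(z) = log(C1 - 12*z)/4


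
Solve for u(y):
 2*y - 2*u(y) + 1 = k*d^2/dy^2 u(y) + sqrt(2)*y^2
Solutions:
 u(y) = C1*exp(-sqrt(2)*y*sqrt(-1/k)) + C2*exp(sqrt(2)*y*sqrt(-1/k)) + sqrt(2)*k/2 - sqrt(2)*y^2/2 + y + 1/2


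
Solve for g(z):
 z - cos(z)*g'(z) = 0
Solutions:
 g(z) = C1 + Integral(z/cos(z), z)


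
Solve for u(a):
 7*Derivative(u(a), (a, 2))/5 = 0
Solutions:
 u(a) = C1 + C2*a


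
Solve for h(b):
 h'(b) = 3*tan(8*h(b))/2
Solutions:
 h(b) = -asin(C1*exp(12*b))/8 + pi/8
 h(b) = asin(C1*exp(12*b))/8


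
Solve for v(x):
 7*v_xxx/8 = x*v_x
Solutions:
 v(x) = C1 + Integral(C2*airyai(2*7^(2/3)*x/7) + C3*airybi(2*7^(2/3)*x/7), x)


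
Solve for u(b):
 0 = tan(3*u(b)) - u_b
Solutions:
 u(b) = -asin(C1*exp(3*b))/3 + pi/3
 u(b) = asin(C1*exp(3*b))/3


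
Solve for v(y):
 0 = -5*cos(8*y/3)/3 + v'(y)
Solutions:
 v(y) = C1 + 5*sin(8*y/3)/8


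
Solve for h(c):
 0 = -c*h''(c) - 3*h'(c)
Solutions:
 h(c) = C1 + C2/c^2


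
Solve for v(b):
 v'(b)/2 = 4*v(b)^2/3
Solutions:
 v(b) = -3/(C1 + 8*b)


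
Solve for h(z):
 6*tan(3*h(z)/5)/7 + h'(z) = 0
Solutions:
 h(z) = -5*asin(C1*exp(-18*z/35))/3 + 5*pi/3
 h(z) = 5*asin(C1*exp(-18*z/35))/3


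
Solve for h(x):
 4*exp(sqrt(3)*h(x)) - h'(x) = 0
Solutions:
 h(x) = sqrt(3)*(2*log(-1/(C1 + 4*x)) - log(3))/6


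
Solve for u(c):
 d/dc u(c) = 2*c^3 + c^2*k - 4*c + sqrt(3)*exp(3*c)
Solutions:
 u(c) = C1 + c^4/2 + c^3*k/3 - 2*c^2 + sqrt(3)*exp(3*c)/3


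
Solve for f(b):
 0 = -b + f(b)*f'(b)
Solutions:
 f(b) = -sqrt(C1 + b^2)
 f(b) = sqrt(C1 + b^2)


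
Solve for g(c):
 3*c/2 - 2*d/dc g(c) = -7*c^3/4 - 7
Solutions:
 g(c) = C1 + 7*c^4/32 + 3*c^2/8 + 7*c/2


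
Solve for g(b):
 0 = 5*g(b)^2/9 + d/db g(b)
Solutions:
 g(b) = 9/(C1 + 5*b)


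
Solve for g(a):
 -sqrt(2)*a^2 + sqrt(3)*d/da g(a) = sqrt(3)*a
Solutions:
 g(a) = C1 + sqrt(6)*a^3/9 + a^2/2


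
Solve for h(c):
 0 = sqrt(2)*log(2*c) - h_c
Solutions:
 h(c) = C1 + sqrt(2)*c*log(c) - sqrt(2)*c + sqrt(2)*c*log(2)


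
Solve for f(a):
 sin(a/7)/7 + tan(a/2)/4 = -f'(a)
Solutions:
 f(a) = C1 + log(cos(a/2))/2 + cos(a/7)


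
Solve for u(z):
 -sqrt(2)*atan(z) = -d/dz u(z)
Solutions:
 u(z) = C1 + sqrt(2)*(z*atan(z) - log(z^2 + 1)/2)


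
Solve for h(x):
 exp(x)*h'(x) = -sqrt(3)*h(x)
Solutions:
 h(x) = C1*exp(sqrt(3)*exp(-x))


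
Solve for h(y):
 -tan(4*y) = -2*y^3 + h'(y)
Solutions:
 h(y) = C1 + y^4/2 + log(cos(4*y))/4


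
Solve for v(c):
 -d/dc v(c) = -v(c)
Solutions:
 v(c) = C1*exp(c)


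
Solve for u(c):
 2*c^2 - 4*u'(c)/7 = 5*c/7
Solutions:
 u(c) = C1 + 7*c^3/6 - 5*c^2/8


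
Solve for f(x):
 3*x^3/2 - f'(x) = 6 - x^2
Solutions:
 f(x) = C1 + 3*x^4/8 + x^3/3 - 6*x


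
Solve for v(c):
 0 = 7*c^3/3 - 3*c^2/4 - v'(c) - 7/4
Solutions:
 v(c) = C1 + 7*c^4/12 - c^3/4 - 7*c/4


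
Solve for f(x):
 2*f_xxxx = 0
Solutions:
 f(x) = C1 + C2*x + C3*x^2 + C4*x^3


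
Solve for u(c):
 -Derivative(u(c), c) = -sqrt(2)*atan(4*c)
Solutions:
 u(c) = C1 + sqrt(2)*(c*atan(4*c) - log(16*c^2 + 1)/8)


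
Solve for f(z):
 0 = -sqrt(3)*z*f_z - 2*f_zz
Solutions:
 f(z) = C1 + C2*erf(3^(1/4)*z/2)


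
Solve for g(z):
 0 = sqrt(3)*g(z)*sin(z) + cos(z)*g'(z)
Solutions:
 g(z) = C1*cos(z)^(sqrt(3))


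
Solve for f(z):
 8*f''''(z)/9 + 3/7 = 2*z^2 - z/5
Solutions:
 f(z) = C1 + C2*z + C3*z^2 + C4*z^3 + z^6/160 - 3*z^5/1600 - 9*z^4/448


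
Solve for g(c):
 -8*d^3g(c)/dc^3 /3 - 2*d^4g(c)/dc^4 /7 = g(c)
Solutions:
 g(c) = C1*exp(c*(-14 + sqrt(3*42^(2/3)/(sqrt(9562) + 98)^(1/3) + 3*42^(1/3)*(sqrt(9562) + 98)^(1/3) + 196))/6)*sin(c*sqrt(-392 + 3*42^(2/3)/(sqrt(9562) + 98)^(1/3) + 3*42^(1/3)*(sqrt(9562) + 98)^(1/3) + 5488/sqrt(3*42^(2/3)/(sqrt(9562) + 98)^(1/3) + 3*42^(1/3)*(sqrt(9562) + 98)^(1/3) + 196))/6) + C2*exp(c*(-14 + sqrt(3*42^(2/3)/(sqrt(9562) + 98)^(1/3) + 3*42^(1/3)*(sqrt(9562) + 98)^(1/3) + 196))/6)*cos(c*sqrt(-392 + 3*42^(2/3)/(sqrt(9562) + 98)^(1/3) + 3*42^(1/3)*(sqrt(9562) + 98)^(1/3) + 5488/sqrt(3*42^(2/3)/(sqrt(9562) + 98)^(1/3) + 3*42^(1/3)*(sqrt(9562) + 98)^(1/3) + 196))/6) + C3*exp(-c*(14 + sqrt(3*42^(2/3)/(sqrt(9562) + 98)^(1/3) + 3*42^(1/3)*(sqrt(9562) + 98)^(1/3) + 196) + sqrt(-3*42^(1/3)*(sqrt(9562) + 98)^(1/3) - 3*42^(2/3)/(sqrt(9562) + 98)^(1/3) + 5488/sqrt(3*42^(2/3)/(sqrt(9562) + 98)^(1/3) + 3*42^(1/3)*(sqrt(9562) + 98)^(1/3) + 196) + 392))/6) + C4*exp(c*(-sqrt(3*42^(2/3)/(sqrt(9562) + 98)^(1/3) + 3*42^(1/3)*(sqrt(9562) + 98)^(1/3) + 196) - 14 + sqrt(-3*42^(1/3)*(sqrt(9562) + 98)^(1/3) - 3*42^(2/3)/(sqrt(9562) + 98)^(1/3) + 5488/sqrt(3*42^(2/3)/(sqrt(9562) + 98)^(1/3) + 3*42^(1/3)*(sqrt(9562) + 98)^(1/3) + 196) + 392))/6)


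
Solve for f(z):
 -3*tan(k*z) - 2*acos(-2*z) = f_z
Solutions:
 f(z) = C1 - 2*z*acos(-2*z) - sqrt(1 - 4*z^2) - 3*Piecewise((-log(cos(k*z))/k, Ne(k, 0)), (0, True))


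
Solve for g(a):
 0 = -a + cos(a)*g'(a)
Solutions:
 g(a) = C1 + Integral(a/cos(a), a)


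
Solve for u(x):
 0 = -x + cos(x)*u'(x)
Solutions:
 u(x) = C1 + Integral(x/cos(x), x)


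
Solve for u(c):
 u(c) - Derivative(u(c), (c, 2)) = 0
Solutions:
 u(c) = C1*exp(-c) + C2*exp(c)


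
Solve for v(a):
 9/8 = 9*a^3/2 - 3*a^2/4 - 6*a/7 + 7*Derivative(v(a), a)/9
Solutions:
 v(a) = C1 - 81*a^4/56 + 9*a^3/28 + 27*a^2/49 + 81*a/56


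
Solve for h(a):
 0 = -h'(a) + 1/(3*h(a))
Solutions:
 h(a) = -sqrt(C1 + 6*a)/3
 h(a) = sqrt(C1 + 6*a)/3


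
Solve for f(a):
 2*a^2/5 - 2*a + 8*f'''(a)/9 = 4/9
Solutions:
 f(a) = C1 + C2*a + C3*a^2 - 3*a^5/400 + 3*a^4/32 + a^3/12


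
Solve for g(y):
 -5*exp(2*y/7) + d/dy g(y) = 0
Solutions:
 g(y) = C1 + 35*exp(2*y/7)/2


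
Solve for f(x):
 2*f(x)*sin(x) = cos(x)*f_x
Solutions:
 f(x) = C1/cos(x)^2


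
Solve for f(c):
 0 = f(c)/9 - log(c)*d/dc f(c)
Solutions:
 f(c) = C1*exp(li(c)/9)


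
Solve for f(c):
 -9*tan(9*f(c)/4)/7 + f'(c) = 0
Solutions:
 f(c) = -4*asin(C1*exp(81*c/28))/9 + 4*pi/9
 f(c) = 4*asin(C1*exp(81*c/28))/9


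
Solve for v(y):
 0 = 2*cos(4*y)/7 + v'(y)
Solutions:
 v(y) = C1 - sin(4*y)/14


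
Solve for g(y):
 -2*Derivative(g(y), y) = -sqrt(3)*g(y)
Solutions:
 g(y) = C1*exp(sqrt(3)*y/2)


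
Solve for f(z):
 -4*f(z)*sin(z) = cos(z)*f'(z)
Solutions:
 f(z) = C1*cos(z)^4


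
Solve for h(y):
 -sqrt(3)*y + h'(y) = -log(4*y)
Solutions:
 h(y) = C1 + sqrt(3)*y^2/2 - y*log(y) - y*log(4) + y


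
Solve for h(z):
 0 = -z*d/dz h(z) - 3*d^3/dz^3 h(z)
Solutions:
 h(z) = C1 + Integral(C2*airyai(-3^(2/3)*z/3) + C3*airybi(-3^(2/3)*z/3), z)


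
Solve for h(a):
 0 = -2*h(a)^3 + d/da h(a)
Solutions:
 h(a) = -sqrt(2)*sqrt(-1/(C1 + 2*a))/2
 h(a) = sqrt(2)*sqrt(-1/(C1 + 2*a))/2


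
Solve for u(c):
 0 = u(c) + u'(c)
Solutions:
 u(c) = C1*exp(-c)


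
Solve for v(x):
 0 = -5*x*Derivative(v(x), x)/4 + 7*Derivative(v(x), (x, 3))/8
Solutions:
 v(x) = C1 + Integral(C2*airyai(10^(1/3)*7^(2/3)*x/7) + C3*airybi(10^(1/3)*7^(2/3)*x/7), x)


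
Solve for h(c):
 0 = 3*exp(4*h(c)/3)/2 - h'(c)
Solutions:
 h(c) = 3*log(-(-1/(C1 + 6*c))^(1/4)) + 3*log(3)/4
 h(c) = 3*log(-1/(C1 + 6*c))/4 + 3*log(3)/4
 h(c) = 3*log(-I*(-1/(C1 + 6*c))^(1/4)) + 3*log(3)/4
 h(c) = 3*log(I*(-1/(C1 + 6*c))^(1/4)) + 3*log(3)/4


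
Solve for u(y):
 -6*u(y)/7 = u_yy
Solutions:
 u(y) = C1*sin(sqrt(42)*y/7) + C2*cos(sqrt(42)*y/7)


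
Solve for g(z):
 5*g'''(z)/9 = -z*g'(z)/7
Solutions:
 g(z) = C1 + Integral(C2*airyai(-105^(2/3)*z/35) + C3*airybi(-105^(2/3)*z/35), z)


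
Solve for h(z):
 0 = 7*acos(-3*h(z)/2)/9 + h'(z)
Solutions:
 Integral(1/acos(-3*_y/2), (_y, h(z))) = C1 - 7*z/9


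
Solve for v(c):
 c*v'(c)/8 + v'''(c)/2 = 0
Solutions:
 v(c) = C1 + Integral(C2*airyai(-2^(1/3)*c/2) + C3*airybi(-2^(1/3)*c/2), c)


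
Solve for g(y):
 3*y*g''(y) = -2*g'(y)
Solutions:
 g(y) = C1 + C2*y^(1/3)


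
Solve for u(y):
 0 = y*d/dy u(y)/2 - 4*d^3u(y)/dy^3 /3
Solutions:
 u(y) = C1 + Integral(C2*airyai(3^(1/3)*y/2) + C3*airybi(3^(1/3)*y/2), y)


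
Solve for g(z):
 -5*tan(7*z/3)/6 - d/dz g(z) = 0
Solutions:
 g(z) = C1 + 5*log(cos(7*z/3))/14


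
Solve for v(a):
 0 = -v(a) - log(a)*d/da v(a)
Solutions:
 v(a) = C1*exp(-li(a))


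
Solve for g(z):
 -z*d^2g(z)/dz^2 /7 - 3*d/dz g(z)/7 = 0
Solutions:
 g(z) = C1 + C2/z^2


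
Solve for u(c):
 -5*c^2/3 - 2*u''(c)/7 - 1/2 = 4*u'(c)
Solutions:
 u(c) = C1 + C2*exp(-14*c) - 5*c^3/36 + 5*c^2/168 - 19*c/147


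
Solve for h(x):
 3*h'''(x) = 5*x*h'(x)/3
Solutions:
 h(x) = C1 + Integral(C2*airyai(15^(1/3)*x/3) + C3*airybi(15^(1/3)*x/3), x)


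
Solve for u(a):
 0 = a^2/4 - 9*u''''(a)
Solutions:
 u(a) = C1 + C2*a + C3*a^2 + C4*a^3 + a^6/12960


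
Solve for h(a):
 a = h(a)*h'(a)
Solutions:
 h(a) = -sqrt(C1 + a^2)
 h(a) = sqrt(C1 + a^2)


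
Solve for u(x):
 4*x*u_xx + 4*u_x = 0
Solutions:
 u(x) = C1 + C2*log(x)


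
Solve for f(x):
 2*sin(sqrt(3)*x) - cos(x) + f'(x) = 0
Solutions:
 f(x) = C1 + sin(x) + 2*sqrt(3)*cos(sqrt(3)*x)/3


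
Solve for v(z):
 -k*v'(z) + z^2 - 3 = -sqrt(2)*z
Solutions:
 v(z) = C1 + z^3/(3*k) + sqrt(2)*z^2/(2*k) - 3*z/k


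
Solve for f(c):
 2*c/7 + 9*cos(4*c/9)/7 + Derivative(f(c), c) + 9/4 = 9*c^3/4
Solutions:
 f(c) = C1 + 9*c^4/16 - c^2/7 - 9*c/4 - 81*sin(4*c/9)/28


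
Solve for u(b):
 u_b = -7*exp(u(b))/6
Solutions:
 u(b) = log(1/(C1 + 7*b)) + log(6)


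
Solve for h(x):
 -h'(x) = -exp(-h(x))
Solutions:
 h(x) = log(C1 + x)


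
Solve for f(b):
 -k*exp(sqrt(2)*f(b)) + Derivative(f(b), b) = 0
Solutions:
 f(b) = sqrt(2)*(2*log(-1/(C1 + b*k)) - log(2))/4


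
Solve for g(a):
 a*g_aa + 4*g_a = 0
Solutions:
 g(a) = C1 + C2/a^3


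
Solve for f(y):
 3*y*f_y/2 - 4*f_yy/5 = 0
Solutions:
 f(y) = C1 + C2*erfi(sqrt(15)*y/4)


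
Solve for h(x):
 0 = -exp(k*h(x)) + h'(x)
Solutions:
 h(x) = Piecewise((log(-1/(C1*k + k*x))/k, Ne(k, 0)), (nan, True))
 h(x) = Piecewise((C1 + x, Eq(k, 0)), (nan, True))


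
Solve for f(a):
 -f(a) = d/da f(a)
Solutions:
 f(a) = C1*exp(-a)


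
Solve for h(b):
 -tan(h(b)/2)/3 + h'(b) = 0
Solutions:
 h(b) = -2*asin(C1*exp(b/6)) + 2*pi
 h(b) = 2*asin(C1*exp(b/6))


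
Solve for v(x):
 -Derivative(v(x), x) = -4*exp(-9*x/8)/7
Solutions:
 v(x) = C1 - 32*exp(-9*x/8)/63


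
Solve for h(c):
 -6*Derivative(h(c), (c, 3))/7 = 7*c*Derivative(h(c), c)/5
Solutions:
 h(c) = C1 + Integral(C2*airyai(-210^(2/3)*c/30) + C3*airybi(-210^(2/3)*c/30), c)


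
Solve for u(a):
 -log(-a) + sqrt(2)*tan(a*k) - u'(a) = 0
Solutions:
 u(a) = C1 - a*log(-a) + a + sqrt(2)*Piecewise((-log(cos(a*k))/k, Ne(k, 0)), (0, True))


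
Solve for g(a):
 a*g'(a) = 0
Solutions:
 g(a) = C1


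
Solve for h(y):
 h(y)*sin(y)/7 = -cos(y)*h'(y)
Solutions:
 h(y) = C1*cos(y)^(1/7)


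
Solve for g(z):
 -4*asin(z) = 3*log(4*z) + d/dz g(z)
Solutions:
 g(z) = C1 - 3*z*log(z) - 4*z*asin(z) - 6*z*log(2) + 3*z - 4*sqrt(1 - z^2)


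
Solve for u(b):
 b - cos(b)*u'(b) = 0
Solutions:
 u(b) = C1 + Integral(b/cos(b), b)


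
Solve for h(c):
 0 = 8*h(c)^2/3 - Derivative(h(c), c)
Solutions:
 h(c) = -3/(C1 + 8*c)


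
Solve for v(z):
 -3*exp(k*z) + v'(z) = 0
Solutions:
 v(z) = C1 + 3*exp(k*z)/k


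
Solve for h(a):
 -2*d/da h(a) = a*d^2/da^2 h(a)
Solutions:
 h(a) = C1 + C2/a


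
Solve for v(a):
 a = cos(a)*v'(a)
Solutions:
 v(a) = C1 + Integral(a/cos(a), a)


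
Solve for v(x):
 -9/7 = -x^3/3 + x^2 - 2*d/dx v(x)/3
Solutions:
 v(x) = C1 - x^4/8 + x^3/2 + 27*x/14


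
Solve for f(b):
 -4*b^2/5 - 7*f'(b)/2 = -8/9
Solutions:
 f(b) = C1 - 8*b^3/105 + 16*b/63


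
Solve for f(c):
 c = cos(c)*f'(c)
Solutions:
 f(c) = C1 + Integral(c/cos(c), c)


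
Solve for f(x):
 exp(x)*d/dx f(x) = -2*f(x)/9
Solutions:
 f(x) = C1*exp(2*exp(-x)/9)


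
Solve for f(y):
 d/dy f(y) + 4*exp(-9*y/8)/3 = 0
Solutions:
 f(y) = C1 + 32*exp(-9*y/8)/27


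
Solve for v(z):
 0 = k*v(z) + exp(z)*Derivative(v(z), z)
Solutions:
 v(z) = C1*exp(k*exp(-z))


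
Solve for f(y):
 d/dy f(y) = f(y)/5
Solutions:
 f(y) = C1*exp(y/5)


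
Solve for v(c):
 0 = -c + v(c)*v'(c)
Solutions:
 v(c) = -sqrt(C1 + c^2)
 v(c) = sqrt(C1 + c^2)


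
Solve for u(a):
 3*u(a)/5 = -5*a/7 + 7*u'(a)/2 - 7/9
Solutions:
 u(a) = C1*exp(6*a/35) - 25*a/21 - 445/54


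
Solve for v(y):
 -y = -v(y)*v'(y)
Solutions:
 v(y) = -sqrt(C1 + y^2)
 v(y) = sqrt(C1 + y^2)


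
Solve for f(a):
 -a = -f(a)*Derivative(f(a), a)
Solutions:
 f(a) = -sqrt(C1 + a^2)
 f(a) = sqrt(C1 + a^2)


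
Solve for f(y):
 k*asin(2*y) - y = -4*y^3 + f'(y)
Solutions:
 f(y) = C1 + k*(y*asin(2*y) + sqrt(1 - 4*y^2)/2) + y^4 - y^2/2


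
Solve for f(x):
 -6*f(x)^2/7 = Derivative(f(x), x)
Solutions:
 f(x) = 7/(C1 + 6*x)


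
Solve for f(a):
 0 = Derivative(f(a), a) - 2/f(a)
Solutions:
 f(a) = -sqrt(C1 + 4*a)
 f(a) = sqrt(C1 + 4*a)


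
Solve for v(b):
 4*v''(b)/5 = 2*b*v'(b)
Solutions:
 v(b) = C1 + C2*erfi(sqrt(5)*b/2)


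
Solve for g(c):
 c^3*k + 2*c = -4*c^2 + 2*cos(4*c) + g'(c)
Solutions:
 g(c) = C1 + c^4*k/4 + 4*c^3/3 + c^2 - sin(4*c)/2


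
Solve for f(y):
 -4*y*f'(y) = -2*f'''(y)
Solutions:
 f(y) = C1 + Integral(C2*airyai(2^(1/3)*y) + C3*airybi(2^(1/3)*y), y)


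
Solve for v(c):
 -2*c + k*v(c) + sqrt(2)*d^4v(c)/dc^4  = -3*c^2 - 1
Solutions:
 v(c) = C1*exp(-2^(7/8)*c*(-k)^(1/4)/2) + C2*exp(2^(7/8)*c*(-k)^(1/4)/2) + C3*exp(-2^(7/8)*I*c*(-k)^(1/4)/2) + C4*exp(2^(7/8)*I*c*(-k)^(1/4)/2) - 3*c^2/k + 2*c/k - 1/k


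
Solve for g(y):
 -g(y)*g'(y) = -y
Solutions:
 g(y) = -sqrt(C1 + y^2)
 g(y) = sqrt(C1 + y^2)


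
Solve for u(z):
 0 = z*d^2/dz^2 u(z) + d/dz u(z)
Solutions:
 u(z) = C1 + C2*log(z)


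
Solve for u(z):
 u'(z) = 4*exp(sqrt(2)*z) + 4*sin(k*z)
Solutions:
 u(z) = C1 + 2*sqrt(2)*exp(sqrt(2)*z) - 4*cos(k*z)/k


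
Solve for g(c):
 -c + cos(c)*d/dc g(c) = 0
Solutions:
 g(c) = C1 + Integral(c/cos(c), c)


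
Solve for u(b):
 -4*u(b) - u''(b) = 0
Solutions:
 u(b) = C1*sin(2*b) + C2*cos(2*b)


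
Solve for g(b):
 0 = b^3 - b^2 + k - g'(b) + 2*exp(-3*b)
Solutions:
 g(b) = C1 + b^4/4 - b^3/3 + b*k - 2*exp(-3*b)/3


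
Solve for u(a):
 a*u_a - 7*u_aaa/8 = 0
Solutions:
 u(a) = C1 + Integral(C2*airyai(2*7^(2/3)*a/7) + C3*airybi(2*7^(2/3)*a/7), a)


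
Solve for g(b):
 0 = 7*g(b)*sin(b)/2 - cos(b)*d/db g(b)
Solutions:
 g(b) = C1/cos(b)^(7/2)


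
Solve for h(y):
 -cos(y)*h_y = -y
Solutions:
 h(y) = C1 + Integral(y/cos(y), y)


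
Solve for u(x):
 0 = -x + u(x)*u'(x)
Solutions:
 u(x) = -sqrt(C1 + x^2)
 u(x) = sqrt(C1 + x^2)


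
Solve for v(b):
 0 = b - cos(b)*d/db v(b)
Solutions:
 v(b) = C1 + Integral(b/cos(b), b)


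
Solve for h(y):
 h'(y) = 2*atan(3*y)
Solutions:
 h(y) = C1 + 2*y*atan(3*y) - log(9*y^2 + 1)/3


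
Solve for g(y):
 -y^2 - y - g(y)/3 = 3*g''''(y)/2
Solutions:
 g(y) = -3*y^2 - 3*y + (C1*sin(2^(3/4)*sqrt(3)*y/6) + C2*cos(2^(3/4)*sqrt(3)*y/6))*exp(-2^(3/4)*sqrt(3)*y/6) + (C3*sin(2^(3/4)*sqrt(3)*y/6) + C4*cos(2^(3/4)*sqrt(3)*y/6))*exp(2^(3/4)*sqrt(3)*y/6)


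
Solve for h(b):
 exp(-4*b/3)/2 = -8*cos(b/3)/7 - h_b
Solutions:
 h(b) = C1 - 24*sin(b/3)/7 + 3*exp(-4*b/3)/8


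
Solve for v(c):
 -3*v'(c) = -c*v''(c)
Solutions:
 v(c) = C1 + C2*c^4


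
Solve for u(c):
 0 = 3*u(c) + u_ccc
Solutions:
 u(c) = C3*exp(-3^(1/3)*c) + (C1*sin(3^(5/6)*c/2) + C2*cos(3^(5/6)*c/2))*exp(3^(1/3)*c/2)


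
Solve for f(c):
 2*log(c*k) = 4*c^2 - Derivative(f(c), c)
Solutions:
 f(c) = C1 + 4*c^3/3 - 2*c*log(c*k) + 2*c


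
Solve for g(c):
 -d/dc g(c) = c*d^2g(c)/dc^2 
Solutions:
 g(c) = C1 + C2*log(c)


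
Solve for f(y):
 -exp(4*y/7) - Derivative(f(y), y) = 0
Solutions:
 f(y) = C1 - 7*exp(4*y/7)/4


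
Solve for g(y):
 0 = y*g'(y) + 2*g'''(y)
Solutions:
 g(y) = C1 + Integral(C2*airyai(-2^(2/3)*y/2) + C3*airybi(-2^(2/3)*y/2), y)


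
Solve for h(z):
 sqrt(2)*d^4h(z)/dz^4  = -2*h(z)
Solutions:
 h(z) = (C1*sin(2^(5/8)*z/2) + C2*cos(2^(5/8)*z/2))*exp(-2^(5/8)*z/2) + (C3*sin(2^(5/8)*z/2) + C4*cos(2^(5/8)*z/2))*exp(2^(5/8)*z/2)


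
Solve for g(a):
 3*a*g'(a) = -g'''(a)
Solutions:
 g(a) = C1 + Integral(C2*airyai(-3^(1/3)*a) + C3*airybi(-3^(1/3)*a), a)


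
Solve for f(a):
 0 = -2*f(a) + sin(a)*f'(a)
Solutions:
 f(a) = C1*(cos(a) - 1)/(cos(a) + 1)


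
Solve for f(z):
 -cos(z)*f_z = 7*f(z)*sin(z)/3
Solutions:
 f(z) = C1*cos(z)^(7/3)


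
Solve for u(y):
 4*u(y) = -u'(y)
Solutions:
 u(y) = C1*exp(-4*y)


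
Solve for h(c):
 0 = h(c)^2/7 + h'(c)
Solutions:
 h(c) = 7/(C1 + c)


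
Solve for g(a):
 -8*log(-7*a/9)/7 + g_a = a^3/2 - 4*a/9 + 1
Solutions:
 g(a) = C1 + a^4/8 - 2*a^2/9 + 8*a*log(-a)/7 + a*(-16*log(3) - 1 + 8*log(7))/7


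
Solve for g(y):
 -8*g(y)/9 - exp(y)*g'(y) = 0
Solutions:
 g(y) = C1*exp(8*exp(-y)/9)


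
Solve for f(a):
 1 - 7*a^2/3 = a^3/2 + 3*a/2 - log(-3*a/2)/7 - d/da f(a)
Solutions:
 f(a) = C1 + a^4/8 + 7*a^3/9 + 3*a^2/4 - a*log(-a)/7 + a*(-6 - log(3) + log(2))/7
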